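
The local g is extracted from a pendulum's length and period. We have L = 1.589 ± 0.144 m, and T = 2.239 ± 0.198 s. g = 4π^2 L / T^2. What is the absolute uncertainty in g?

2.49 m/s^2

Relative error in a monomial: (δg/g)² = Σ (nᵢ · δxᵢ/xᵢ)².
  (1·δL/L)² = (1×0.0906)² = 0.00821;  (-2·δT/T)² = (-2×0.0884)² = 0.0313
δg/g = √(0.0395) = 0.199
g = 12.51 m/s^2, so δg = 0.199 × 12.51 = 2.49 m/s^2.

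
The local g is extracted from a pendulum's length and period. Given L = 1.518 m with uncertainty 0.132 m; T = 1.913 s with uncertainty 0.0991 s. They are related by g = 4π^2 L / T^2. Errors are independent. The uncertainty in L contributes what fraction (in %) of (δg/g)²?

(δg/g)² = (1·δL/L)² + (-2·δT/T)²
  L term: (1×0.0870)² = 0.00756
  T term: (-2×0.0518)² = 0.0107
Total = 0.0183. Share from L = 0.00756/0.0183 = 0.413.

41.3%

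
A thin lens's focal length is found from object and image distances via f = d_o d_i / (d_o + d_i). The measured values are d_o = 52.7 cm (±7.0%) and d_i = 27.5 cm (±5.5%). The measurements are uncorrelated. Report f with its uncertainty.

18.1 ± 0.784 cm

∂f/∂d_o = (d_i/(d_o+d_i))² = 0.118;  ∂f/∂d_i = (d_o/(d_o+d_i))² = 0.432
δf = √((∂f/∂d_o · δd_o)² + (∂f/∂d_i · δd_i)²) = √(0.188 + 0.427) = 0.784 cm
f = 18.1 cm.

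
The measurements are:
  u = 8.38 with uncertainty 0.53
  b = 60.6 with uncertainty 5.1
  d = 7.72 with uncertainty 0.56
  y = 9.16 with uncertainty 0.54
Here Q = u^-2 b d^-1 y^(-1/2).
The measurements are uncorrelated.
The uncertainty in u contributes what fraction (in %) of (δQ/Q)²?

54.8%

(δQ/Q)² = (-2·δu/u)² + (1·δb/b)² + (-1·δd/d)² + (−½·δy/y)²
  u term: (-2×0.0632)² = 0.0160
  b term: (1×0.0842)² = 0.00708
  d term: (-1×0.0725)² = 0.00526
  y term: (-0.5×0.0590)² = 0.000869
Total = 0.0292. Share from u = 0.0160/0.0292 = 0.548.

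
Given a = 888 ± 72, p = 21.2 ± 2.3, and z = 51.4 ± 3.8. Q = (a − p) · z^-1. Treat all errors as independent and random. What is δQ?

1.88

Let u = a − p = 867. δu = √(δa² + δp²) = √(5180 + 5.29) = 72.0, so δu/u = 0.0831.
Q is then a monomial in u, z:
δQ/Q = √((δu/u)² + (-1·δz/z)²) = √(0.00691 + 0.00547) = 0.111
Q = 16.9, so δQ = 0.111 × 16.9 = 1.88.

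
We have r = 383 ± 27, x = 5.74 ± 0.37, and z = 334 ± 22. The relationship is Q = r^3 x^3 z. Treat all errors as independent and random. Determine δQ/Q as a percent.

29.4%

For a monomial Q ∝ r^3, x^3, z, fractional errors add in quadrature:
  (3·δr/r)² = (3×0.0705)² = 0.0447;  (3·δx/x)² = (3×0.0645)² = 0.0374;  (1·δz/z)² = (1×0.0659)² = 0.00434
δQ/Q = √(0.0865) = 0.294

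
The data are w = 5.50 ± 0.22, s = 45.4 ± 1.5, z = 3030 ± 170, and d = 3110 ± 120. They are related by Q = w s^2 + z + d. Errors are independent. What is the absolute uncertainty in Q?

Let p = w·s^2 = 11300. δp/p = √((1·δw/w)² + (2·δs/s)²) = √(0.00160 + 0.00437) = 0.0772, so δp = 876.
Q = p + z + d: δQ = √(δp² + δz² + δd²) = √(7.67e+05 + 28900 + 14400) = 900

900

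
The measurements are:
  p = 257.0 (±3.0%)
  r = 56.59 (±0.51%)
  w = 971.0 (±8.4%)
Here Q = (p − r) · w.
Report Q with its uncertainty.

194600 ± 18000

Let u = p − r = 200.4. δu = √(δp² + δr²) = √(59.4 + 0.0833) = 7.72, so δu/u = 0.0385.
Q is then a monomial in u, w:
δQ/Q = √((δu/u)² + (1·δw/w)²) = √(0.00148 + 0.00706) = 0.0924
Q = 194600, so δQ = 0.0924 × 194600 = 18000.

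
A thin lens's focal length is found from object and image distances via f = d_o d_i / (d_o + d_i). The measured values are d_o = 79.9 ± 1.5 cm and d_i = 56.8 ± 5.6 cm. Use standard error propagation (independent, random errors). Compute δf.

∂f/∂d_o = (d_i/(d_o+d_i))² = 0.173;  ∂f/∂d_i = (d_o/(d_o+d_i))² = 0.342
δf = √((∂f/∂d_o · δd_o)² + (∂f/∂d_i · δd_i)²) = √(0.0671 + 3.66) = 1.93 cm

1.93 cm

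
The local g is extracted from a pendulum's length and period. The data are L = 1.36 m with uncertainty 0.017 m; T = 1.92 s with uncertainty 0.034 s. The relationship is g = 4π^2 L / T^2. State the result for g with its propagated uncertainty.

14.6 ± 0.547 m/s^2

Since g is a product/quotient, work with relative uncertainties:
  (1·δL/L)² = (1×0.0125)² = 0.000156;  (-2·δT/T)² = (-2×0.0177)² = 0.00125
δg/g = √(0.00141) = 0.0376
g = 14.6 m/s^2, so δg = 0.0376 × 14.6 = 0.547 m/s^2.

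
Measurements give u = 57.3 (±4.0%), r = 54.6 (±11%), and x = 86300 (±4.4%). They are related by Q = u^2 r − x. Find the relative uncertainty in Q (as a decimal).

0.265

Let p = u^2·r = 1.79e+05. δp/p = √((2·δu/u)² + (1·δr/r)²) = √(0.00640 + 0.0121) = 0.136, so δp = 24400.
Q = p − x: δQ = √(δp² + δx²) = √(5.95e+08 + 1.44e+07) = 24700
Q = 93000, so δQ/Q = 24700/93000 = 0.265.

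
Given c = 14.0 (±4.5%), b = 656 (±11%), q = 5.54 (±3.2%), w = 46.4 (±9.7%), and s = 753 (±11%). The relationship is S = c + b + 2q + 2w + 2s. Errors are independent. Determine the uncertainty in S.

S is a linear combination, so absolute uncertainties add in quadrature:
  (δc)² = 0.397;  (δb)² = 5210;  (2·δq)² = 0.126;  (2·δw)² = 81.0;  (2·δs)² = 27400
δS = √(32700) = 181

181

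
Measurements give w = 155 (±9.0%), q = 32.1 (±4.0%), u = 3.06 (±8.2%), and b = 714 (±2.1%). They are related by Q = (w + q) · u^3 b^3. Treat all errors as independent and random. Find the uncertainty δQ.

Let h = w + q = 187. δh = √(δw² + δq²) = √(195 + 1.65) = 14.0, so δh/h = 0.0749.
Q is then a monomial in h, u, b:
δQ/Q = √((δh/h)² + (3·δu/u)² + (3·δb/b)²) = √(0.00561 + 0.0605 + 0.00397) = 0.265
Q = 1.95e+12, so δQ = 0.265 × 1.95e+12 = 5.17e+11.

5.17e+11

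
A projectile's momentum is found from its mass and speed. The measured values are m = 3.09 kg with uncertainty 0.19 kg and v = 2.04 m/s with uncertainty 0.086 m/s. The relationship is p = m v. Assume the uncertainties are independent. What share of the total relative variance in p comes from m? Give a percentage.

68.0%

(δp/p)² = (1·δm/m)² + (1·δv/v)²
  m term: (1×0.0615)² = 0.00378
  v term: (1×0.0422)² = 0.00178
Total = 0.00556. Share from m = 0.00378/0.00556 = 0.680.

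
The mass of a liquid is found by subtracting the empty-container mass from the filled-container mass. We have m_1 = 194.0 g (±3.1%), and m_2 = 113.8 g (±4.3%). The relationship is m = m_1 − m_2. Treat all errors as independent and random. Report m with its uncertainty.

Each term contributes (cᵢ δxᵢ)² to (δm)²:
  (δm_1)² = 36.2;  (δm_2)² = 23.9
δm = √(60.1) = 7.75 g
m = 80.20 g.

80.20 ± 7.75 g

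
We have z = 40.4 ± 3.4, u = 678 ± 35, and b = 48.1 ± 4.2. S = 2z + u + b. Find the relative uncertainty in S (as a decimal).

0.0445

S is a linear combination, so absolute uncertainties add in quadrature:
  (2·δz)² = 46.2;  (δu)² = 1220;  (δb)² = 17.6
δS = √(1290) = 35.9
S = 807, so δS/S = 35.9/807 = 0.0445.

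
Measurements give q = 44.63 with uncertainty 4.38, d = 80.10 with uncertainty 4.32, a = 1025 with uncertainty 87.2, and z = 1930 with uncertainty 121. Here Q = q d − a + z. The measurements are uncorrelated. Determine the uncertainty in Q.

427

Let p = q·d = 3575. δp/p = √((1·δq/q)² + (1·δd/d)²) = √(0.00963 + 0.00291) = 0.112, so δp = 400.
Q = p − a + z: δQ = √(δp² + δa² + δz²) = √(1.6e+05 + 7600 + 14600) = 427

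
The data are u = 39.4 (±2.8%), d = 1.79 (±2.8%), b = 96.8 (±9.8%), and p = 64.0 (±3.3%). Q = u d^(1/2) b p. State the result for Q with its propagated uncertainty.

For a monomial Q ∝ u, d^(1/2), b, p, fractional errors add in quadrature:
  (1·δu/u)² = (1×0.0280)² = 0.000784;  (½·δd/d)² = (0.5×0.0280)² = 0.000196;  (1·δb/b)² = (1×0.0980)² = 0.00960;  (1·δp/p)² = (1×0.0330)² = 0.00109
δQ/Q = √(0.0117) = 0.108
Q = 3.27e+05, so δQ = 0.108 × 3.27e+05 = 35300.

(3.27 ± 0.353) × 10^5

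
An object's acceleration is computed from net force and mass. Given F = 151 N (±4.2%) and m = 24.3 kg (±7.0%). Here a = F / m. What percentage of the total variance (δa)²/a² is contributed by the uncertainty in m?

(δa/a)² = (1·δF/F)² + (-1·δm/m)²
  F term: (1×0.0420)² = 0.00176
  m term: (-1×0.0700)² = 0.00490
Total = 0.00666. Share from m = 0.00490/0.00666 = 0.735.

73.5%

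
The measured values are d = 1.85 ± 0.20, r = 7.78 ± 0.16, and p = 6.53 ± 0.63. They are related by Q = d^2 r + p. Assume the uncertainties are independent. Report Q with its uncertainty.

33.2 ± 5.82

Let w = d^2·r = 26.6. δw/w = √((2·δd/d)² + (1·δr/r)²) = √(0.0467 + 0.000423) = 0.217, so δw = 5.78.
Q = w + p: δQ = √(δw² + δp²) = √(33.4 + 0.397) = 5.82
Q = 33.2.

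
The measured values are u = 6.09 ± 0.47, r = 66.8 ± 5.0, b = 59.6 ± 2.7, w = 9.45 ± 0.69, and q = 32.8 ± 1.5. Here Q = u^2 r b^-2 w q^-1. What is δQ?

Q is a product of powers, so relative uncertainties combine in quadrature:
  (2·δu/u)² = (2×0.0772)² = 0.0238;  (1·δr/r)² = (1×0.0749)² = 0.00560;  (-2·δb/b)² = (-2×0.0453)² = 0.00821;  (1·δw/w)² = (1×0.0730)² = 0.00533;  (-1·δq/q)² = (-1×0.0457)² = 0.00209
δQ/Q = √(0.0451) = 0.212
Q = 0.201, so δQ = 0.212 × 0.201 = 0.0427.

0.0427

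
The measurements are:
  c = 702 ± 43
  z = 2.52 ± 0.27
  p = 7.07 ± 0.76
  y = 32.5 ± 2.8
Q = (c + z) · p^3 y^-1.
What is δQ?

2600

Let u = c + z = 705. δu = √(δc² + δz²) = √(1850 + 0.0729) = 43.0, so δu/u = 0.0610.
Q is then a monomial in u, p, y:
δQ/Q = √((δu/u)² + (3·δp/p)² + (-1·δy/y)²) = √(0.00373 + 0.104 + 0.00742) = 0.339
Q = 7660, so δQ = 0.339 × 7660 = 2600.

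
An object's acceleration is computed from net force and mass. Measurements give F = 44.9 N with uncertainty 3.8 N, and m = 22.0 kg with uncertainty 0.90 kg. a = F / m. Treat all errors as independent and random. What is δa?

Since a is a product/quotient, work with relative uncertainties:
  (1·δF/F)² = (1×0.0846)² = 0.00716;  (-1·δm/m)² = (-1×0.0409)² = 0.00167
δa/a = √(0.00884) = 0.0940
a = 2.04 m/s^2, so δa = 0.0940 × 2.04 = 0.192 m/s^2.

0.192 m/s^2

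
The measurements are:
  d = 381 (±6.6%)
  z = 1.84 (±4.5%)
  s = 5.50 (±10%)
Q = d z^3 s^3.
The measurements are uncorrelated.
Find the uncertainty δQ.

1.32e+05

Q is a product of powers, so relative uncertainties combine in quadrature:
  (1·δd/d)² = (1×0.0660)² = 0.00436;  (3·δz/z)² = (3×0.0450)² = 0.0182;  (3·δs/s)² = (3×0.100)² = 0.0900
δQ/Q = √(0.113) = 0.336
Q = 3.95e+05, so δQ = 0.336 × 3.95e+05 = 1.32e+05.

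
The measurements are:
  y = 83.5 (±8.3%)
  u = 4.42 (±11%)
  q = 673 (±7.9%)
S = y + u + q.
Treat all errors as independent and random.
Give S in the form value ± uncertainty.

761 ± 53.6

For a sum/difference, combine absolute errors in quadrature:
  (δy)² = 48.0;  (δu)² = 0.236;  (δq)² = 2830
δS = √(2870) = 53.6
S = 761.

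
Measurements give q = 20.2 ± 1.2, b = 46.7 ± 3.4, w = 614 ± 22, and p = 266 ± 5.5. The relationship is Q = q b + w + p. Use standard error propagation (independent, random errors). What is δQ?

Let h = q·b = 943. δh/h = √((1·δq/q)² + (1·δb/b)²) = √(0.00353 + 0.00530) = 0.0940, so δh = 88.6.
Q = h + w + p: δQ = √(δh² + δw² + δp²) = √(7860 + 484 + 30.2) = 91.5

91.5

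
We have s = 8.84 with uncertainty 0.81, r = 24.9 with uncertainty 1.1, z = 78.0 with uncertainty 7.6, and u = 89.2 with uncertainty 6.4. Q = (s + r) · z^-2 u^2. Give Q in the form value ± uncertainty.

Let w = s + r = 33.7. δw = √(δs² + δr²) = √(0.656 + 1.21) = 1.37, so δw/w = 0.0405.
Q is then a monomial in w, z, u:
δQ/Q = √((δw/w)² + (-2·δz/z)² + (2·δu/u)²) = √(0.00164 + 0.0380 + 0.0206) = 0.245
Q = 44.1, so δQ = 0.245 × 44.1 = 10.8.

44.1 ± 10.8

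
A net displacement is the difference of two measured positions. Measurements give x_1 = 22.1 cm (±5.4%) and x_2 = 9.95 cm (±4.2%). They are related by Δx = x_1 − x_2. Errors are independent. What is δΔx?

1.26 cm

Absolute uncertainties add in quadrature for a linear combination:
  (δx_1)² = 1.42;  (δx_2)² = 0.175
δΔx = √(1.60) = 1.26 cm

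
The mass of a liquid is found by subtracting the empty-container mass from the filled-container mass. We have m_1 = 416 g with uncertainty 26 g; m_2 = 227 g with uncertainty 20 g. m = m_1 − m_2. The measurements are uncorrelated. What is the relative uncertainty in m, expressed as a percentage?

Each term contributes (cᵢ δxᵢ)² to (δm)²:
  (δm_1)² = 676;  (δm_2)² = 400
δm = √(1080) = 32.8 g
m = 189 g, so δm/m = 32.8/189 = 0.174.

17.4%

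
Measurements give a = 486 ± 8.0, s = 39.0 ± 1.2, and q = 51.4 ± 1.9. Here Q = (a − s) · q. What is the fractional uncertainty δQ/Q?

Let u = a − s = 447. δu = √(δa² + δs²) = √(64.0 + 1.44) = 8.09, so δu/u = 0.0181.
Q is then a monomial in u, q:
δQ/Q = √((δu/u)² + (1·δq/q)²) = √(0.000328 + 0.00137) = 0.0412

0.0412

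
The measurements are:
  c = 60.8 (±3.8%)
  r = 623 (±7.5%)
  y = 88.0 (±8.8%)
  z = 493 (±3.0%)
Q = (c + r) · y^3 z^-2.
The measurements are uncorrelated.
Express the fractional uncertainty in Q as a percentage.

Let u = c + r = 684. δu = √(δc² + δr²) = √(5.34 + 2180) = 46.8, so δu/u = 0.0684.
Q is then a monomial in u, y, z:
δQ/Q = √((δu/u)² + (3·δy/y)² + (-2·δz/z)²) = √(0.00468 + 0.0697 + 0.00360) = 0.279

27.9%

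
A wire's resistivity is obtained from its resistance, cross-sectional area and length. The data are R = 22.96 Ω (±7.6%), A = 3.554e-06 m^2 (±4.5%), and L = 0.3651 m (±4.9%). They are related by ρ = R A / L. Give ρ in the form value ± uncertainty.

(2.235 ± 0.226) × 10^-4 Ω·m

Each factor contributes (exponent × relative error)² to (δρ/ρ)²:
  (1·δR/R)² = (1×0.0760)² = 0.00578;  (1·δA/A)² = (1×0.0450)² = 0.00202;  (-1·δL/L)² = (-1×0.0490)² = 0.00240
δρ/ρ = √(0.0102) = 0.101
ρ = 0.0002235 Ω·m, so δρ = 0.101 × 0.0002235 = 2.26e-05 Ω·m.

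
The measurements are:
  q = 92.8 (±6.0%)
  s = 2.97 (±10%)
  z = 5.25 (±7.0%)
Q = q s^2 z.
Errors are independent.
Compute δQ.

Since Q is a product/quotient, work with relative uncertainties:
  (1·δq/q)² = (1×0.0600)² = 0.00360;  (2·δs/s)² = (2×0.100)² = 0.0400;  (1·δz/z)² = (1×0.0700)² = 0.00490
δQ/Q = √(0.0485) = 0.220
Q = 4300, so δQ = 0.220 × 4300 = 946.

946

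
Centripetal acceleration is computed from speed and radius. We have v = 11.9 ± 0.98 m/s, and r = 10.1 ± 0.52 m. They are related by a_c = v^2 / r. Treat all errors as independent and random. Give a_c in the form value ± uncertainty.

14.0 ± 2.42 m/s^2

Relative error in a monomial: (δa_c/a_c)² = Σ (nᵢ · δxᵢ/xᵢ)².
  (2·δv/v)² = (2×0.0824)² = 0.0271;  (-1·δr/r)² = (-1×0.0515)² = 0.00265
δa_c/a_c = √(0.0298) = 0.173
a_c = 14.0 m/s^2, so δa_c = 0.173 × 14.0 = 2.42 m/s^2.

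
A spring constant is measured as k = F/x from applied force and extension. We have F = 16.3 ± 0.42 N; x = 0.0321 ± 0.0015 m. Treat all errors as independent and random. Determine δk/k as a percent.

5.34%

For a monomial k ∝ F, x^-1, fractional errors add in quadrature:
  (1·δF/F)² = (1×0.0258)² = 0.000664;  (-1·δx/x)² = (-1×0.0467)² = 0.00218
δk/k = √(0.00285) = 0.0534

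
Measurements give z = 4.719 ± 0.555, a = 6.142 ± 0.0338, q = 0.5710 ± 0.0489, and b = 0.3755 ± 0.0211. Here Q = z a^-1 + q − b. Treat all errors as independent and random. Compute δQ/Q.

Let p = z·a^-1 = 0.7683. δp/p = √((1·δz/z)² + (-1·δa/a)²) = √(0.0138 + 3.03e-05) = 0.118, so δp = 0.0905.
Q = p + q − b: δQ = √(δp² + δq² + δb²) = √(0.00818 + 0.00239 + 0.000445) = 0.105
Q = 0.9638, so δQ/Q = 0.105/0.9638 = 0.109.

0.109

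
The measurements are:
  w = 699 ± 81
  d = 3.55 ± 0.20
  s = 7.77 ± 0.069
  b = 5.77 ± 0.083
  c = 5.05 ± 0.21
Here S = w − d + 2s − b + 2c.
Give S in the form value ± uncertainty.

715 ± 81.0

Absolute uncertainties add in quadrature for a linear combination:
  (δw)² = 6560;  (δd)² = 0.0400;  (2·δs)² = 0.0190;  (δb)² = 0.00689;  (2·δc)² = 0.176
δS = √(6560) = 81.0
S = 715.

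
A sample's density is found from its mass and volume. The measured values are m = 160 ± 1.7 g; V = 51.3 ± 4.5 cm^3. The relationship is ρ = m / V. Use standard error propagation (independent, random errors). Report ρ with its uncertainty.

3.12 ± 0.276 g/cm^3

Products/powers → add relative errors in quadrature, weighted by exponent:
  (1·δm/m)² = (1×0.0106)² = 0.000113;  (-1·δV/V)² = (-1×0.0877)² = 0.00769
δρ/ρ = √(0.00781) = 0.0884
ρ = 3.12 g/cm^3, so δρ = 0.0884 × 3.12 = 0.276 g/cm^3.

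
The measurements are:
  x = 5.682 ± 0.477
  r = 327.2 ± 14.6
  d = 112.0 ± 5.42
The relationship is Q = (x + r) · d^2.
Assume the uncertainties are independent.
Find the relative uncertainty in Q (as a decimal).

0.106

Let u = x + r = 332.9. δu = √(δx² + δr²) = √(0.228 + 213) = 14.6, so δu/u = 0.0439.
Q is then a monomial in u, d:
δQ/Q = √((δu/u)² + (2·δd/d)²) = √(0.00193 + 0.00937) = 0.106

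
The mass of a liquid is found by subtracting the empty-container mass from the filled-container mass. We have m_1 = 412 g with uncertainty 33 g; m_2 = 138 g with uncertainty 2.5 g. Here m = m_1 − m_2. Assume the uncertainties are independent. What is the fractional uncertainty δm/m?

0.121

For a sum/difference, combine absolute errors in quadrature:
  (δm_1)² = 1090;  (δm_2)² = 6.25
δm = √(1100) = 33.1 g
m = 274 g, so δm/m = 33.1/274 = 0.121.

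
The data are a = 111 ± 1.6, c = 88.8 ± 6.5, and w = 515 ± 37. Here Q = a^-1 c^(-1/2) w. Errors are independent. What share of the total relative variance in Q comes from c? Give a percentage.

(δQ/Q)² = (-1·δa/a)² + (−½·δc/c)² + (1·δw/w)²
  a term: (-1×0.0144)² = 0.000208
  c term: (-0.5×0.0732)² = 0.00134
  w term: (1×0.0718)² = 0.00516
Total = 0.00671. Share from c = 0.00134/0.00671 = 0.200.

20.0%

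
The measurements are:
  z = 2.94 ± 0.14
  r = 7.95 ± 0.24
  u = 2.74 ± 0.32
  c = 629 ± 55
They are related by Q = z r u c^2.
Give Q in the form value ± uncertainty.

(2.53 ± 0.552) × 10^7

For a monomial Q ∝ z, r, u, c^2, fractional errors add in quadrature:
  (1·δz/z)² = (1×0.0476)² = 0.00227;  (1·δr/r)² = (1×0.0302)² = 0.000911;  (1·δu/u)² = (1×0.117)² = 0.0136;  (2·δc/c)² = (2×0.0874)² = 0.0306
δQ/Q = √(0.0474) = 0.218
Q = 2.53e+07, so δQ = 0.218 × 2.53e+07 = 5.52e+06.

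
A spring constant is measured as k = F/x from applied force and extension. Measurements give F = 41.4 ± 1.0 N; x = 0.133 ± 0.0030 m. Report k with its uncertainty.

311 ± 10.3 N/m

For a monomial k ∝ F, x^-1, fractional errors add in quadrature:
  (1·δF/F)² = (1×0.0242)² = 0.000583;  (-1·δx/x)² = (-1×0.0226)² = 0.000509
δk/k = √(0.00109) = 0.0330
k = 311 N/m, so δk = 0.0330 × 311 = 10.3 N/m.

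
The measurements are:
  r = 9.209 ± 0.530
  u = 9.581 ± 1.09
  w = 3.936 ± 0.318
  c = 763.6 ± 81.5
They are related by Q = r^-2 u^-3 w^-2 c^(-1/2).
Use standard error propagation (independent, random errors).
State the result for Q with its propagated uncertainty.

(3.132 ± 1.25) × 10^-8

Each factor contributes (exponent × relative error)² to (δQ/Q)²:
  (-2·δr/r)² = (-2×0.0576)² = 0.0132;  (-3·δu/u)² = (-3×0.114)² = 0.116;  (-2·δw/w)² = (-2×0.0808)² = 0.0261;  (−½·δc/c)² = (-0.5×0.107)² = 0.00285
δQ/Q = √(0.159) = 0.398
Q = 3.132e-08, so δQ = 0.398 × 3.132e-08 = 1.25e-08.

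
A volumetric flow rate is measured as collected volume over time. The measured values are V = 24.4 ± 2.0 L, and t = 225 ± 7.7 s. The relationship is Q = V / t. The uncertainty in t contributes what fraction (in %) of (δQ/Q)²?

(δQ/Q)² = (1·δV/V)² + (-1·δt/t)²
  V term: (1×0.0820)² = 0.00672
  t term: (-1×0.0342)² = 0.00117
Total = 0.00789. Share from t = 0.00117/0.00789 = 0.148.

14.8%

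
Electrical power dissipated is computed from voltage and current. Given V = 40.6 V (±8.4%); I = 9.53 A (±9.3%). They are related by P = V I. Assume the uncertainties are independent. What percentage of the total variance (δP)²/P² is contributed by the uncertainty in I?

55.1%

(δP/P)² = (1·δV/V)² + (1·δI/I)²
  V term: (1×0.0840)² = 0.00706
  I term: (1×0.0930)² = 0.00865
Total = 0.0157. Share from I = 0.00865/0.0157 = 0.551.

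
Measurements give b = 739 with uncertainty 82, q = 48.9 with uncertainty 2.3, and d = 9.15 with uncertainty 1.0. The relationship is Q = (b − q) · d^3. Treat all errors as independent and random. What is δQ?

1.84e+05

Let u = b − q = 690. δu = √(δb² + δq²) = √(6720 + 5.29) = 82.0, so δu/u = 0.119.
Q is then a monomial in u, d:
δQ/Q = √((δu/u)² + (3·δd/d)²) = √(0.0141 + 0.107) = 0.349
Q = 5.29e+05, so δQ = 0.349 × 5.29e+05 = 1.84e+05.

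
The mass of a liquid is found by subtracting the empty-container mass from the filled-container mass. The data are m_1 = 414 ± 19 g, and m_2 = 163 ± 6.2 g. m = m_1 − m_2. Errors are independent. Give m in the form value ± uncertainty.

m is a linear combination, so absolute uncertainties add in quadrature:
  (δm_1)² = 361;  (δm_2)² = 38.4
δm = √(399) = 20.0 g
m = 251 g.

251 ± 20.0 g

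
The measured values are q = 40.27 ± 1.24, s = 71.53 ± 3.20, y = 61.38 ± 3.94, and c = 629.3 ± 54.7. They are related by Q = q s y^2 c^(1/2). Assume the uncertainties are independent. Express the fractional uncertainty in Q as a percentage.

14.6%

Q is a product of powers, so relative uncertainties combine in quadrature:
  (1·δq/q)² = (1×0.0308)² = 0.000948;  (1·δs/s)² = (1×0.0447)² = 0.00200;  (2·δy/y)² = (2×0.0642)² = 0.0165;  (½·δc/c)² = (0.5×0.0869)² = 0.00189
δQ/Q = √(0.0213) = 0.146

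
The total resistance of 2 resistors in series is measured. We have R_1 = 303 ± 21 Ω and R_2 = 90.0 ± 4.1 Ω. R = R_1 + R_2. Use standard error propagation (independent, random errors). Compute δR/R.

0.0544

Absolute uncertainties add in quadrature for a linear combination:
  (δR_1)² = 441;  (δR_2)² = 16.8
δR = √(458) = 21.4 Ω
R = 393 Ω, so δR/R = 21.4/393 = 0.0544.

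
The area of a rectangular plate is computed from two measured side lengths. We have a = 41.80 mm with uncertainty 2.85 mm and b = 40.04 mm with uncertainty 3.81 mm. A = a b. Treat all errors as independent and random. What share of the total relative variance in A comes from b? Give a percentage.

(δA/A)² = (1·δa/a)² + (1·δb/b)²
  a term: (1×0.0682)² = 0.00465
  b term: (1×0.0952)² = 0.00905
Total = 0.0137. Share from b = 0.00905/0.0137 = 0.661.

66.1%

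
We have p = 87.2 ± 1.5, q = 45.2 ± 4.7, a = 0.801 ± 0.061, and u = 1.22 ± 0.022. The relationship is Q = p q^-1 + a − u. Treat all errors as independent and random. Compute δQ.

0.213

Let w = p·q^-1 = 1.93. δw/w = √((1·δp/p)² + (-1·δq/q)²) = √(0.000296 + 0.0108) = 0.105, so δw = 0.203.
Q = w + a − u: δQ = √(δw² + δa² + δu²) = √(0.0413 + 0.00372 + 0.000484) = 0.213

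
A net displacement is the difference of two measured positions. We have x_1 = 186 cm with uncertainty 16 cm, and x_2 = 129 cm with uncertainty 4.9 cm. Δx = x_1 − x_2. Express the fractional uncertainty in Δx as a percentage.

Absolute uncertainties add in quadrature for a linear combination:
  (δx_1)² = 256;  (δx_2)² = 24.0
δΔx = √(280) = 16.7 cm
Δx = 57.0 cm, so δΔx/Δx = 16.7/57.0 = 0.294.

29.4%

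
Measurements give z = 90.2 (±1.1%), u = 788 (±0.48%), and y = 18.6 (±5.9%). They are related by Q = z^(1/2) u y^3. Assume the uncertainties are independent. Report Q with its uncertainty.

For a monomial Q ∝ z^(1/2), u, y^3, fractional errors add in quadrature:
  (½·δz/z)² = (0.5×0.0110)² = 3.03e-05;  (1·δu/u)² = (1×0.00480)² = 2.3e-05;  (3·δy/y)² = (3×0.0590)² = 0.0313
δQ/Q = √(0.0314) = 0.177
Q = 4.82e+07, so δQ = 0.177 × 4.82e+07 = 8.53e+06.

(4.82 ± 0.853) × 10^7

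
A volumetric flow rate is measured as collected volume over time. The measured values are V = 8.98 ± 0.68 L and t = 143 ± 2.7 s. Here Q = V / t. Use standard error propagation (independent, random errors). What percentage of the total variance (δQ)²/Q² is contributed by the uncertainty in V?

94.1%

(δQ/Q)² = (1·δV/V)² + (-1·δt/t)²
  V term: (1×0.0757)² = 0.00573
  t term: (-1×0.0189)² = 0.000356
Total = 0.00609. Share from V = 0.00573/0.00609 = 0.941.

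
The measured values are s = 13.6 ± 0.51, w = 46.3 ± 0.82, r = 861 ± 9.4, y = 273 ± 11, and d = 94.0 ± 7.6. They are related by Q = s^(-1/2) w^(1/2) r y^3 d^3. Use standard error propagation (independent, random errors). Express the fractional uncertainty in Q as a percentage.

Since Q is a product/quotient, work with relative uncertainties:
  (−½·δs/s)² = (-0.5×0.0375)² = 0.000352;  (½·δw/w)² = (0.5×0.0177)² = 7.84e-05;  (1·δr/r)² = (1×0.0109)² = 0.000119;  (3·δy/y)² = (3×0.0403)² = 0.0146;  (3·δd/d)² = (3×0.0809)² = 0.0588
δQ/Q = √(0.0740) = 0.272

27.2%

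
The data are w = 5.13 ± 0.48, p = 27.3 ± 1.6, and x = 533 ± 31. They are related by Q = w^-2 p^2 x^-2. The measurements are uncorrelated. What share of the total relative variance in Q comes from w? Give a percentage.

(δQ/Q)² = (-2·δw/w)² + (2·δp/p)² + (-2·δx/x)²
  w term: (-2×0.0936)² = 0.0350
  p term: (2×0.0586)² = 0.0137
  x term: (-2×0.0582)² = 0.0135
Total = 0.0623. Share from w = 0.0350/0.0623 = 0.562.

56.2%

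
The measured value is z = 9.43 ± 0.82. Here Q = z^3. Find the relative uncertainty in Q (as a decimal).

0.261

Q ∝ z^3, so δQ/Q = |3| · δz/z = 3 × 0.0870 = 0.261.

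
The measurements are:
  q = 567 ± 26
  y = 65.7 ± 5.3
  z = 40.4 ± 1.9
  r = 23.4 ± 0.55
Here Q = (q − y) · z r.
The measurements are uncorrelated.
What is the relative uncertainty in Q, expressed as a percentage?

7.46%

Let u = q − y = 501. δu = √(δq² + δy²) = √(676 + 28.1) = 26.5, so δu/u = 0.0529.
Q is then a monomial in u, z, r:
δQ/Q = √((δu/u)² + (1·δz/z)² + (1·δr/r)²) = √(0.00280 + 0.00221 + 0.000552) = 0.0746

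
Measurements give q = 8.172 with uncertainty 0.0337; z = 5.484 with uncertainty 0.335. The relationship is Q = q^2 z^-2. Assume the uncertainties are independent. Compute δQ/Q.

0.122

Relative error in a monomial: (δQ/Q)² = Σ (nᵢ · δxᵢ/xᵢ)².
  (2·δq/q)² = (2×0.00412)² = 6.8e-05;  (-2·δz/z)² = (-2×0.0611)² = 0.0149
δQ/Q = √(0.0150) = 0.122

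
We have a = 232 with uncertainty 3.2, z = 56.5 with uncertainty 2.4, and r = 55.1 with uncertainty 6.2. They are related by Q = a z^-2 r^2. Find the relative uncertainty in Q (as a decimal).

Q is a product of powers, so relative uncertainties combine in quadrature:
  (1·δa/a)² = (1×0.0138)² = 0.000190;  (-2·δz/z)² = (-2×0.0425)² = 0.00722;  (2·δr/r)² = (2×0.113)² = 0.0506
δQ/Q = √(0.0581) = 0.241

0.241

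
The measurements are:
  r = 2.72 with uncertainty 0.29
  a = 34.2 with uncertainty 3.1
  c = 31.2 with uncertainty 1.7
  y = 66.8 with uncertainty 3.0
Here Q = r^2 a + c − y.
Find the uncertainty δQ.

58.7

Let p = r^2·a = 253. δp/p = √((2·δr/r)² + (1·δa/a)²) = √(0.0455 + 0.00822) = 0.232, so δp = 58.6.
Q = p + c − y: δQ = √(δp² + δc² + δy²) = √(3440 + 2.89 + 9.00) = 58.7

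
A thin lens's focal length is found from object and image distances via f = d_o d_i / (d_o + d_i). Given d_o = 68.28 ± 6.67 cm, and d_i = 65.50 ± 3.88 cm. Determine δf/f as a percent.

∂f/∂d_o = (d_i/(d_o+d_i))² = 0.240;  ∂f/∂d_i = (d_o/(d_o+d_i))² = 0.260
δf = √((∂f/∂d_o · δd_o)² + (∂f/∂d_i · δd_i)²) = √(2.56 + 1.02) = 1.89 cm
f = 33.43 cm, so δf/f = 1.89/33.43 = 0.0566.

5.66%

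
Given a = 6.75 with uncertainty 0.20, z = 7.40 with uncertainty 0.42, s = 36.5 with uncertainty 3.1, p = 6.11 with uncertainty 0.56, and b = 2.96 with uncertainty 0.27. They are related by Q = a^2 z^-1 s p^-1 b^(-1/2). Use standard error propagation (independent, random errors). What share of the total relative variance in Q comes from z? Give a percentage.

13.2%

(δQ/Q)² = (2·δa/a)² + (-1·δz/z)² + (1·δs/s)² + (-1·δp/p)² + (−½·δb/b)²
  a term: (2×0.0296)² = 0.00351
  z term: (-1×0.0568)² = 0.00322
  s term: (1×0.0849)² = 0.00721
  p term: (-1×0.0917)² = 0.00840
  b term: (-0.5×0.0912)² = 0.00208
Total = 0.0244. Share from z = 0.00322/0.0244 = 0.132.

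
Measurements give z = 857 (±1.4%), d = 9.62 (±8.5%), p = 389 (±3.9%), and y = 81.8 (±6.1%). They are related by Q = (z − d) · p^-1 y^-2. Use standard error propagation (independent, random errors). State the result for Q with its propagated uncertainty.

Let u = z − d = 847. δu = √(δz² + δd²) = √(144 + 0.669) = 12.0, so δu/u = 0.0142.
Q is then a monomial in u, p, y:
δQ/Q = √((δu/u)² + (-1·δp/p)² + (-2·δy/y)²) = √(0.000201 + 0.00152 + 0.0149) = 0.129
Q = 0.000326, so δQ = 0.129 × 0.000326 = 4.2e-05.

(3.26 ± 0.420) × 10^-4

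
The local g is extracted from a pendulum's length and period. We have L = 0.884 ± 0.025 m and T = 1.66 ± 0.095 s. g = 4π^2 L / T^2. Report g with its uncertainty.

12.7 ± 1.49 m/s^2

Each factor contributes (exponent × relative error)² to (δg/g)²:
  (1·δL/L)² = (1×0.0283)² = 0.000800;  (-2·δT/T)² = (-2×0.0572)² = 0.0131
δg/g = √(0.0139) = 0.118
g = 12.7 m/s^2, so δg = 0.118 × 12.7 = 1.49 m/s^2.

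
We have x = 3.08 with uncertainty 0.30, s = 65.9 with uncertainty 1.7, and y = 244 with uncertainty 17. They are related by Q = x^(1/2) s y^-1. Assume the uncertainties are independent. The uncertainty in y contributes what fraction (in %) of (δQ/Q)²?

61.5%

(δQ/Q)² = (½·δx/x)² + (1·δs/s)² + (-1·δy/y)²
  x term: (0.5×0.0974)² = 0.00237
  s term: (1×0.0258)² = 0.000665
  y term: (-1×0.0697)² = 0.00485
Total = 0.00789. Share from y = 0.00485/0.00789 = 0.615.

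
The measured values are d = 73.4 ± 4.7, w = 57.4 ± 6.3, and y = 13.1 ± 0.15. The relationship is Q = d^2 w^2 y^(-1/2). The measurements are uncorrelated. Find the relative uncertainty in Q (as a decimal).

0.254

For a monomial Q ∝ d^2, w^2, y^(-1/2), fractional errors add in quadrature:
  (2·δd/d)² = (2×0.0640)² = 0.0164;  (2·δw/w)² = (2×0.110)² = 0.0482;  (−½·δy/y)² = (-0.5×0.0115)² = 3.28e-05
δQ/Q = √(0.0646) = 0.254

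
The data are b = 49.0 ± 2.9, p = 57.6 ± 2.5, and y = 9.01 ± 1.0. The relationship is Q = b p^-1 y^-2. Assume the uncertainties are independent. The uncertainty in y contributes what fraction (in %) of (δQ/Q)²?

90.1%

(δQ/Q)² = (1·δb/b)² + (-1·δp/p)² + (-2·δy/y)²
  b term: (1×0.0592)² = 0.00350
  p term: (-1×0.0434)² = 0.00188
  y term: (-2×0.111)² = 0.0493
Total = 0.0547. Share from y = 0.0493/0.0547 = 0.901.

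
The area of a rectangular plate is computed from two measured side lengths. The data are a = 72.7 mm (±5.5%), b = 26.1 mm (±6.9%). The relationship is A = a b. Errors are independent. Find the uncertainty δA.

167 mm^2

For a monomial A ∝ a, b, fractional errors add in quadrature:
  (1·δa/a)² = (1×0.0550)² = 0.00302;  (1·δb/b)² = (1×0.0690)² = 0.00476
δA/A = √(0.00779) = 0.0882
A = 1900 mm^2, so δA = 0.0882 × 1900 = 167 mm^2.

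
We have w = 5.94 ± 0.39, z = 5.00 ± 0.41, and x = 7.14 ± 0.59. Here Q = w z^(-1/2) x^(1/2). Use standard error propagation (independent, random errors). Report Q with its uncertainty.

7.10 ± 0.623

Products/powers → add relative errors in quadrature, weighted by exponent:
  (1·δw/w)² = (1×0.0657)² = 0.00431;  (−½·δz/z)² = (-0.5×0.0820)² = 0.00168;  (½·δx/x)² = (0.5×0.0826)² = 0.00171
δQ/Q = √(0.00770) = 0.0877
Q = 7.10, so δQ = 0.0877 × 7.10 = 0.623.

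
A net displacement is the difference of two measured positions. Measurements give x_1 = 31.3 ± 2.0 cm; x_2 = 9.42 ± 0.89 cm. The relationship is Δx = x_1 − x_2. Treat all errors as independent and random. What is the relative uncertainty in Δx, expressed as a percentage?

10.0%

For a sum/difference, combine absolute errors in quadrature:
  (δx_1)² = 4.00;  (δx_2)² = 0.792
δΔx = √(4.79) = 2.19 cm
Δx = 21.9 cm, so δΔx/Δx = 2.19/21.9 = 0.100.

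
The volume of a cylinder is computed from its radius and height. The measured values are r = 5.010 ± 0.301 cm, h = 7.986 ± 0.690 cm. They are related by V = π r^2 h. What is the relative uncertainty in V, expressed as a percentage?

14.8%

Since V is a product/quotient, work with relative uncertainties:
  (2·δr/r)² = (2×0.0601)² = 0.0144;  (1·δh/h)² = (1×0.0864)² = 0.00747
δV/V = √(0.0219) = 0.148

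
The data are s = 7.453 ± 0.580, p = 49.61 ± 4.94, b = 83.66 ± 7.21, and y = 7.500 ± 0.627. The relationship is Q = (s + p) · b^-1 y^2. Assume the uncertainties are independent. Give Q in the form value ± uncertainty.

38.37 ± 7.95

Let u = s + p = 57.06. δu = √(δs² + δp²) = √(0.336 + 24.4) = 4.97, so δu/u = 0.0872.
Q is then a monomial in u, b, y:
δQ/Q = √((δu/u)² + (-1·δb/b)² + (2·δy/y)²) = √(0.00760 + 0.00743 + 0.0280) = 0.207
Q = 38.37, so δQ = 0.207 × 38.37 = 7.95.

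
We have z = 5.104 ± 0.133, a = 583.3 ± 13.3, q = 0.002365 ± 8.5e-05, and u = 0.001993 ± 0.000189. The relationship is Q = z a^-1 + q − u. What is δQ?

0.000367

Let p = z·a^-1 = 0.008750. δp/p = √((1·δz/z)² + (-1·δa/a)²) = √(0.000679 + 0.000520) = 0.0346, so δp = 0.000303.
Q = p + q − u: δQ = √(δp² + δq² + δu²) = √(9.18e-08 + 7.23e-09 + 3.57e-08) = 0.000367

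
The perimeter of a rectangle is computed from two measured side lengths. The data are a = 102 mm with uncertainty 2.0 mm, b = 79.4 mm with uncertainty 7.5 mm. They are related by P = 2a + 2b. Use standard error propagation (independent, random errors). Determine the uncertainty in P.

15.5 mm

Absolute uncertainties add in quadrature for a linear combination:
  (2·δa)² = 16.0;  (2·δb)² = 225
δP = √(241) = 15.5 mm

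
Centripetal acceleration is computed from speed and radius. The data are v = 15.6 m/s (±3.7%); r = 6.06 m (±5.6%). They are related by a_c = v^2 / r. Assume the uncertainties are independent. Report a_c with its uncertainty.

For a monomial a_c ∝ v^2, r^-1, fractional errors add in quadrature:
  (2·δv/v)² = (2×0.0370)² = 0.00548;  (-1·δr/r)² = (-1×0.0560)² = 0.00314
δa_c/a_c = √(0.00861) = 0.0928
a_c = 40.2 m/s^2, so δa_c = 0.0928 × 40.2 = 3.73 m/s^2.

40.2 ± 3.73 m/s^2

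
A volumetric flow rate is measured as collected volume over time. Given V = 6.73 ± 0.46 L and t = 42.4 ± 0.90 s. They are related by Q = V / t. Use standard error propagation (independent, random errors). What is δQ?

0.0114 L/s

Products/powers → add relative errors in quadrature, weighted by exponent:
  (1·δV/V)² = (1×0.0684)² = 0.00467;  (-1·δt/t)² = (-1×0.0212)² = 0.000451
δQ/Q = √(0.00512) = 0.0716
Q = 0.159 L/s, so δQ = 0.0716 × 0.159 = 0.0114 L/s.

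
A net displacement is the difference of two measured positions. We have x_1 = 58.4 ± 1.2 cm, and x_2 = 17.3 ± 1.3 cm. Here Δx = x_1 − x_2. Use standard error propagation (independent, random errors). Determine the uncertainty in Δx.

For a sum/difference, combine absolute errors in quadrature:
  (δx_1)² = 1.44;  (δx_2)² = 1.69
δΔx = √(3.13) = 1.77 cm

1.77 cm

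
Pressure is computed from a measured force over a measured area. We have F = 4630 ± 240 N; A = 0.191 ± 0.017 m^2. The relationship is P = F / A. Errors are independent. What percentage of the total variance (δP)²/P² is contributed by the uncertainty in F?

25.3%

(δP/P)² = (1·δF/F)² + (-1·δA/A)²
  F term: (1×0.0518)² = 0.00269
  A term: (-1×0.0890)² = 0.00792
Total = 0.0106. Share from F = 0.00269/0.0106 = 0.253.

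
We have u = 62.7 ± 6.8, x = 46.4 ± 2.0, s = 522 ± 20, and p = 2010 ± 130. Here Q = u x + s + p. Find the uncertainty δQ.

Let w = u·x = 2910. δw/w = √((1·δu/u)² + (1·δx/x)²) = √(0.0118 + 0.00186) = 0.117, so δw = 340.
Q = w + s + p: δQ = √(δw² + δs² + δp²) = √(1.15e+05 + 400 + 16900) = 364

364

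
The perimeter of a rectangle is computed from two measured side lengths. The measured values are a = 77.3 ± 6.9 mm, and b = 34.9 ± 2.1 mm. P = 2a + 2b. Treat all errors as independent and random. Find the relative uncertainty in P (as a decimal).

0.0643

Absolute uncertainties add in quadrature for a linear combination:
  (2·δa)² = 190;  (2·δb)² = 17.6
δP = √(208) = 14.4 mm
P = 224 mm, so δP/P = 14.4/224 = 0.0643.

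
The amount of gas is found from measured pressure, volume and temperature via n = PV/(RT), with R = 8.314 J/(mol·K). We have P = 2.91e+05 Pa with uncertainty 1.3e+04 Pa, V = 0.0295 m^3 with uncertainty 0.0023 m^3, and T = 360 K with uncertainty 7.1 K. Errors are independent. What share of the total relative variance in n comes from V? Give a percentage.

71.8%

(δn/n)² = (1·δP/P)² + (1·δV/V)² + (-1·δT/T)²
  P term: (1×0.0447)² = 0.00200
  V term: (1×0.0780)² = 0.00608
  T term: (-1×0.0197)² = 0.000389
Total = 0.00846. Share from V = 0.00608/0.00846 = 0.718.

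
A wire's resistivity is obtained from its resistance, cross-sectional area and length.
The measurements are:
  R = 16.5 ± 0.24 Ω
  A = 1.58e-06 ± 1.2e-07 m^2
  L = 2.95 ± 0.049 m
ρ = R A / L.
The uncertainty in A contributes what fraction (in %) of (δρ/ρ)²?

92.2%

(δρ/ρ)² = (1·δR/R)² + (1·δA/A)² + (-1·δL/L)²
  R term: (1×0.0145)² = 0.000212
  A term: (1×0.0759)² = 0.00577
  L term: (-1×0.0166)² = 0.000276
Total = 0.00626. Share from A = 0.00577/0.00626 = 0.922.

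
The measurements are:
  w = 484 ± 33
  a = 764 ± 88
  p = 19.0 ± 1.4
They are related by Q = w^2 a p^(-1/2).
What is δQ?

Products/powers → add relative errors in quadrature, weighted by exponent:
  (2·δw/w)² = (2×0.0682)² = 0.0186;  (1·δa/a)² = (1×0.115)² = 0.0133;  (−½·δp/p)² = (-0.5×0.0737)² = 0.00136
δQ/Q = √(0.0332) = 0.182
Q = 4.11e+07, so δQ = 0.182 × 4.11e+07 = 7.48e+06.

7.48e+06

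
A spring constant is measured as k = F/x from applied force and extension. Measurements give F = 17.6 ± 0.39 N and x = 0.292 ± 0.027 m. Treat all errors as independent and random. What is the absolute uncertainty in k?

k is a product of powers, so relative uncertainties combine in quadrature:
  (1·δF/F)² = (1×0.0222)² = 0.000491;  (-1·δx/x)² = (-1×0.0925)² = 0.00855
δk/k = √(0.00904) = 0.0951
k = 60.3 N/m, so δk = 0.0951 × 60.3 = 5.73 N/m.

5.73 N/m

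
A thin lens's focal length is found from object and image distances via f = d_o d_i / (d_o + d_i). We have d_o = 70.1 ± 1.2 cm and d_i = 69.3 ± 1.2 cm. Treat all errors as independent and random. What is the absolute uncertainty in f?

0.424 cm

∂f/∂d_o = (d_i/(d_o+d_i))² = 0.247;  ∂f/∂d_i = (d_o/(d_o+d_i))² = 0.253
δf = √((∂f/∂d_o · δd_o)² + (∂f/∂d_i · δd_i)²) = √(0.0880 + 0.0921) = 0.424 cm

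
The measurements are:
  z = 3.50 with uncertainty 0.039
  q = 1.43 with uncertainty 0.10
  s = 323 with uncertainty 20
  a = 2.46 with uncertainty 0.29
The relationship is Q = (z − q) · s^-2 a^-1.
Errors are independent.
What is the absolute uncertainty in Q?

Let u = z − q = 2.07. δu = √(δz² + δq²) = √(0.00152 + 0.0100) = 0.107, so δu/u = 0.0519.
Q is then a monomial in u, s, a:
δQ/Q = √((δu/u)² + (-2·δs/s)² + (-1·δa/a)²) = √(0.00269 + 0.0153 + 0.0139) = 0.179
Q = 8.07e-06, so δQ = 0.179 × 8.07e-06 = 1.44e-06.

1.44e-06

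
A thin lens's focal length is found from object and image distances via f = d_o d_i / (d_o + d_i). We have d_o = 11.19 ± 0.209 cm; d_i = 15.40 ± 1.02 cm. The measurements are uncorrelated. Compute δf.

∂f/∂d_o = (d_i/(d_o+d_i))² = 0.335;  ∂f/∂d_i = (d_o/(d_o+d_i))² = 0.177
δf = √((∂f/∂d_o · δd_o)² + (∂f/∂d_i · δd_i)²) = √(0.00491 + 0.0326) = 0.194 cm

0.194 cm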